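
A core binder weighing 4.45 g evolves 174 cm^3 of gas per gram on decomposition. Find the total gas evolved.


Formula: V_gas = W_binder * gas_evolution_rate
V = 4.45 g * 174 cm^3/g = 774.3000 cm^3

774.3000 cm^3


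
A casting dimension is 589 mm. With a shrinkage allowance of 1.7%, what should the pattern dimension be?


Formula: L_pattern = L_casting * (1 + shrinkage_rate/100)
Shrinkage factor = 1 + 1.7/100 = 1.017
L_pattern = 589 mm * 1.017 = 599.0130 mm

599.0130 mm


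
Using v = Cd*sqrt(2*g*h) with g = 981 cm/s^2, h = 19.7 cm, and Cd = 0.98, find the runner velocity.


Formula: v = Cd * sqrt(2 * g * h)  (Torricelli with discharge coefficient)
2*g*h = 2 * 981 * 19.7 = 38651.4 cm^2/s^2
sqrt(38651.4) = 196.59959 cm/s
v = 0.98 * 196.59959 = 192.6676 cm/s

192.6676 cm/s


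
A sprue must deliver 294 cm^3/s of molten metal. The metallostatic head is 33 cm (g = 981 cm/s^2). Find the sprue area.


Formula: v = sqrt(2*g*h), A = Q/v
Velocity: v = sqrt(2 * 981 * 33) = sqrt(64746) = 254.4524 cm/s
Sprue area: A = Q / v = 294 / 254.4524 = 1.1554 cm^2

1.1554 cm^2


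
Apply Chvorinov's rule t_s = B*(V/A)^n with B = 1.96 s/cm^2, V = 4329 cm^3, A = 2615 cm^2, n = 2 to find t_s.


Formula: t_s = B * (V/A)^n  (Chvorinov's rule, n=2)
Modulus M = V/A = 4329/2615 = 1.655449 cm
M^2 = 1.655449^2 = 2.740511 cm^2
t_s = 1.96 * 2.740511 = 5.3714 s


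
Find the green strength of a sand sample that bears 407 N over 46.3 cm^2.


Formula: Compressive Strength = Force / Area
Strength = 407 N / 46.3 cm^2 = 8.7905 N/cm^2

Answer: 8.7905 N/cm^2


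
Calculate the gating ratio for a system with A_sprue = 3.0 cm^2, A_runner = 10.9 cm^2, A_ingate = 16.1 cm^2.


Sprue:Runner:Ingate = 1 : 10.9/3.0 : 16.1/3.0 = 1:3.63:5.37


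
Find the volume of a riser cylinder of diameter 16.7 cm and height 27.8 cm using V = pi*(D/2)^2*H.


Formula: V = pi * (D/2)^2 * H  (cylinder volume)
Radius = D/2 = 16.7/2 = 8.35 cm
V = pi * 8.35^2 * 27.8 = 6089.3035 cm^3


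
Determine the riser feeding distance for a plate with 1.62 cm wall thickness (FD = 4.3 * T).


Formula: FD = 4.3 * T  (riser feeding-distance rule)
FD = 4.3 * 1.62 cm = 6.9660 cm

Final answer: 6.9660 cm


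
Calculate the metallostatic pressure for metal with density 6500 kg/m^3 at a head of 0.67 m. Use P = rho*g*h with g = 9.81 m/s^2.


Formula: P = rho * g * h
rho * g = 6500 * 9.81 = 63765.0 N/m^3
P = 63765.0 * 0.67 = 42722.5500 Pa

42722.5500 Pa


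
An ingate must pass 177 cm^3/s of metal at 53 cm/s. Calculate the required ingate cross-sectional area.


Formula: A_ingate = Q / v  (continuity equation)
A = 177 cm^3/s / 53 cm/s = 3.3396 cm^2

Final answer: 3.3396 cm^2


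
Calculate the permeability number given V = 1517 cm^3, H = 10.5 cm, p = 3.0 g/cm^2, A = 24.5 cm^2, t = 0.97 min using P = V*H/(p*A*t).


Formula: Permeability Number P = (V * H) / (p * A * t)
Numerator: V * H = 1517 * 10.5 = 15928.5
Denominator: p * A * t = 3.0 * 24.5 * 0.97 = 71.295
P = 15928.5 / 71.295 = 223.4168

Final answer: 223.4168


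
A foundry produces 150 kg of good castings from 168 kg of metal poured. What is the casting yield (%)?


Formula: Casting Yield = (W_good / W_total) * 100
Yield = (150 kg / 168 kg) * 100 = 89.2857%

Final answer: 89.2857%


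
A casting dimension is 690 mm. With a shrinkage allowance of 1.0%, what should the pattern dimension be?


Formula: L_pattern = L_casting * (1 + shrinkage_rate/100)
Shrinkage factor = 1 + 1.0/100 = 1.01
L_pattern = 690 mm * 1.01 = 696.9000 mm


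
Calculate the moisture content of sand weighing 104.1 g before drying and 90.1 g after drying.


Formula: MC = (W_wet - W_dry) / W_wet * 100
Water mass = 104.1 - 90.1 = 14.0 g
MC = 14.0 / 104.1 * 100 = 13.4486%

13.4486%


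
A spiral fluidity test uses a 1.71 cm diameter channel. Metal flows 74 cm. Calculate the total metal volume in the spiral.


Formula: V = pi * (d/2)^2 * L  (cylinder volume)
Radius = 1.71/2 = 0.855 cm
V = pi * 0.855^2 * 74 = 169.9471 cm^3

Answer: 169.9471 cm^3


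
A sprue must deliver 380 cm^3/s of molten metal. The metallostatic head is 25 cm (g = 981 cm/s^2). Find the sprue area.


Formula: v = sqrt(2*g*h), A = Q/v
Velocity: v = sqrt(2 * 981 * 25) = sqrt(49050) = 221.4723 cm/s
Sprue area: A = Q / v = 380 / 221.4723 = 1.7158 cm^2


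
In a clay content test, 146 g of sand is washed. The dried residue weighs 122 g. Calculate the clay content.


Formula: Clay% = (W_total - W_washed) / W_total * 100
Clay mass = 146 - 122 = 24 g
Clay% = 24 / 146 * 100 = 16.4384%

16.4384%


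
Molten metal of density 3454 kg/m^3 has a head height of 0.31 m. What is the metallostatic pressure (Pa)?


Formula: P = rho * g * h
rho * g = 3454 * 9.81 = 33883.74 N/m^3
P = 33883.74 * 0.31 = 10503.9594 Pa

10503.9594 Pa


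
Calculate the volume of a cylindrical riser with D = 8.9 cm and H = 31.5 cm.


Formula: V = pi * (D/2)^2 * H  (cylinder volume)
Radius = D/2 = 8.9/2 = 4.45 cm
V = pi * 4.45^2 * 31.5 = 1959.6587 cm^3


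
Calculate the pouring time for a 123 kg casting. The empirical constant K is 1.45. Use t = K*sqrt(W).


Formula: t = K * sqrt(W)
sqrt(W) = sqrt(123) = 11.09054
t = 1.45 * 11.09054 = 16.0813 s

Answer: 16.0813 s


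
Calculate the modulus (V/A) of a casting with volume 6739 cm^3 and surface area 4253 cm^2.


Formula: Casting Modulus M = V / A
M = 6739 cm^3 / 4253 cm^2 = 1.5845 cm

Final answer: 1.5845 cm


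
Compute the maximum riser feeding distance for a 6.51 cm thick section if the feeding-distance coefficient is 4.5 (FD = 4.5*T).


Formula: FD = 4.5 * T  (riser feeding-distance rule)
FD = 4.5 * 6.51 cm = 29.2950 cm


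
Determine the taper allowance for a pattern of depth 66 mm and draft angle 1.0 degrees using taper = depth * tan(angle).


Formula: taper = depth * tan(draft_angle)
tan(1.0 deg) = 0.0174551
taper = 66 mm * 0.0174551 = 1.1520 mm


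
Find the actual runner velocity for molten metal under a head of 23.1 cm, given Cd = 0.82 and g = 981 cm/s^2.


Formula: v = Cd * sqrt(2 * g * h)  (Torricelli with discharge coefficient)
2*g*h = 2 * 981 * 23.1 = 45322.2 cm^2/s^2
sqrt(45322.2) = 212.89011 cm/s
v = 0.82 * 212.89011 = 174.5699 cm/s

Final answer: 174.5699 cm/s


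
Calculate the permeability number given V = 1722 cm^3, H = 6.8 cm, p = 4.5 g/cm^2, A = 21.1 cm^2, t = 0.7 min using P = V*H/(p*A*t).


Formula: Permeability Number P = (V * H) / (p * A * t)
Numerator: V * H = 1722 * 6.8 = 11709.6
Denominator: p * A * t = 4.5 * 21.1 * 0.7 = 66.465
P = 11709.6 / 66.465 = 176.1769

176.1769


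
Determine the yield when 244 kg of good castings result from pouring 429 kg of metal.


Formula: Casting Yield = (W_good / W_total) * 100
Yield = (244 kg / 429 kg) * 100 = 56.8765%

Final answer: 56.8765%


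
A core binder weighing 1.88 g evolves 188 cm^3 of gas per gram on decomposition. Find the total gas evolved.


Formula: V_gas = W_binder * gas_evolution_rate
V = 1.88 g * 188 cm^3/g = 353.4400 cm^3

Answer: 353.4400 cm^3


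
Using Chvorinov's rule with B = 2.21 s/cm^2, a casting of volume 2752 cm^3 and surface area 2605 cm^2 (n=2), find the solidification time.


Formula: t_s = B * (V/A)^n  (Chvorinov's rule, n=2)
Modulus M = V/A = 2752/2605 = 1.056430 cm
M^2 = 1.056430^2 = 1.116044 cm^2
t_s = 2.21 * 1.116044 = 2.4665 s


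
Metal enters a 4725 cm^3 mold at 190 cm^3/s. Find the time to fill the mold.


Formula: t_fill = V_mold / Q_flow
t = 4725 cm^3 / 190 cm^3/s = 24.8684 s

Answer: 24.8684 s


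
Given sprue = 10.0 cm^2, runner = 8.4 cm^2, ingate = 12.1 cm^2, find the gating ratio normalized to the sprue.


Sprue:Runner:Ingate = 1 : 8.4/10.0 : 12.1/10.0 = 1:0.84:1.21

Answer: 1:0.84:1.21


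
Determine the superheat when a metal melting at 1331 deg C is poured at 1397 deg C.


Formula: Superheat = T_pour - T_melt
Superheat = 1397 - 1331 = 66 deg C

Final answer: 66 deg C


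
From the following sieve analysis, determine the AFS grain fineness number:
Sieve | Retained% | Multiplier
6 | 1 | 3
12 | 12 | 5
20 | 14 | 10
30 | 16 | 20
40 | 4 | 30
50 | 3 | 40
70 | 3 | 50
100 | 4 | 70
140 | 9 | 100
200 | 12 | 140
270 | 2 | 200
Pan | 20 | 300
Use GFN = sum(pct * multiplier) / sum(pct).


Formula: GFN = sum(pct * multiplier) / sum(pct)
sum(pct * multiplier) = 10173
sum(pct) = 100
GFN = 10173 / 100 = 101.73

101.73


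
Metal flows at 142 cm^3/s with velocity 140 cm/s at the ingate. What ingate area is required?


Formula: A_ingate = Q / v  (continuity equation)
A = 142 cm^3/s / 140 cm/s = 1.0143 cm^2

Answer: 1.0143 cm^2


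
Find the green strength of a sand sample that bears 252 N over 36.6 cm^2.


Formula: Compressive Strength = Force / Area
Strength = 252 N / 36.6 cm^2 = 6.8852 N/cm^2

6.8852 N/cm^2


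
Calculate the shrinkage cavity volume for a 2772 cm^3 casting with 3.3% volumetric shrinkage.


Formula: V_shrink = V_casting * shrinkage_pct / 100
V_shrink = 2772 cm^3 * 3.3 / 100 = 91.4760 cm^3

91.4760 cm^3


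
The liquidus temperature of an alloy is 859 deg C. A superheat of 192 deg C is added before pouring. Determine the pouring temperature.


Formula: T_pour = T_melt + Superheat
T_pour = 859 + 192 = 1051 deg C

1051 deg C


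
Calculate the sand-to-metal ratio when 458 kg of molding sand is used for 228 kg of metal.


Formula: Sand-to-Metal Ratio = W_sand / W_metal
Ratio = 458 kg / 228 kg = 2.0088

Final answer: 2.0088


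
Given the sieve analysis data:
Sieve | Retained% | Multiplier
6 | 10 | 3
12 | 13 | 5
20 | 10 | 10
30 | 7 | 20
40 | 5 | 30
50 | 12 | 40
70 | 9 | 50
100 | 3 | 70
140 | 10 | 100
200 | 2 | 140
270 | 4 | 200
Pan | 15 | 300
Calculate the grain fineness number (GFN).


Formula: GFN = sum(pct * multiplier) / sum(pct)
sum(pct * multiplier) = 8205
sum(pct) = 100
GFN = 8205 / 100 = 82.05

Answer: 82.05


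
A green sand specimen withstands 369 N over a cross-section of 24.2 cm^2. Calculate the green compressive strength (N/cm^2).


Formula: Compressive Strength = Force / Area
Strength = 369 N / 24.2 cm^2 = 15.2479 N/cm^2

Final answer: 15.2479 N/cm^2


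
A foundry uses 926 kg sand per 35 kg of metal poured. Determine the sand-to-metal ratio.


Formula: Sand-to-Metal Ratio = W_sand / W_metal
Ratio = 926 kg / 35 kg = 26.4571

26.4571


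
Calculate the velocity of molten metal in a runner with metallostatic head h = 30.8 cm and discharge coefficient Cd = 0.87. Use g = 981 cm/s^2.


Formula: v = Cd * sqrt(2 * g * h)  (Torricelli with discharge coefficient)
2*g*h = 2 * 981 * 30.8 = 60429.6 cm^2/s^2
sqrt(60429.6) = 245.82433 cm/s
v = 0.87 * 245.82433 = 213.8672 cm/s

213.8672 cm/s


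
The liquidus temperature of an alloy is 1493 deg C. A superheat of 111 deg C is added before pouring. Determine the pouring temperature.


Formula: T_pour = T_melt + Superheat
T_pour = 1493 + 111 = 1604 deg C


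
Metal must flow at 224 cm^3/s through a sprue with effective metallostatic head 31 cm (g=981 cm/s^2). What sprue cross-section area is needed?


Formula: v = sqrt(2*g*h), A = Q/v
Velocity: v = sqrt(2 * 981 * 31) = sqrt(60822) = 246.6212 cm/s
Sprue area: A = Q / v = 224 / 246.6212 = 0.9083 cm^2


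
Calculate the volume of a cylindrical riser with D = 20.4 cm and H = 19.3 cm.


Formula: V = pi * (D/2)^2 * H  (cylinder volume)
Radius = D/2 = 20.4/2 = 10.2 cm
V = pi * 10.2^2 * 19.3 = 6308.2301 cm^3

Final answer: 6308.2301 cm^3


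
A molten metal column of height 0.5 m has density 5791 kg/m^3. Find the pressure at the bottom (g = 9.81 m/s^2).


Formula: P = rho * g * h
rho * g = 5791 * 9.81 = 56809.71 N/m^3
P = 56809.71 * 0.5 = 28404.8550 Pa

Answer: 28404.8550 Pa


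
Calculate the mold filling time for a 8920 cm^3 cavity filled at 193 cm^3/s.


Formula: t_fill = V_mold / Q_flow
t = 8920 cm^3 / 193 cm^3/s = 46.2176 s


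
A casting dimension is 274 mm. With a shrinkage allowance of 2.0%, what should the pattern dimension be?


Formula: L_pattern = L_casting * (1 + shrinkage_rate/100)
Shrinkage factor = 1 + 2.0/100 = 1.02
L_pattern = 274 mm * 1.02 = 279.4800 mm

Final answer: 279.4800 mm


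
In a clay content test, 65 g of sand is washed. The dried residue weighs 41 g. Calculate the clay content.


Formula: Clay% = (W_total - W_washed) / W_total * 100
Clay mass = 65 - 41 = 24 g
Clay% = 24 / 65 * 100 = 36.9231%

36.9231%


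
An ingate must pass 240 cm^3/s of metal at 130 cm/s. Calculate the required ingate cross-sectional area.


Formula: A_ingate = Q / v  (continuity equation)
A = 240 cm^3/s / 130 cm/s = 1.8462 cm^2

Answer: 1.8462 cm^2


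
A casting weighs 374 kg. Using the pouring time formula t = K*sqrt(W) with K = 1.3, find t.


Formula: t = K * sqrt(W)
sqrt(W) = sqrt(374) = 19.33908
t = 1.3 * 19.33908 = 25.1408 s

Answer: 25.1408 s


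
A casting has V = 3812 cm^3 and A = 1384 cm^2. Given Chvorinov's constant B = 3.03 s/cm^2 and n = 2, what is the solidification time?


Formula: t_s = B * (V/A)^n  (Chvorinov's rule, n=2)
Modulus M = V/A = 3812/1384 = 2.754335 cm
M^2 = 2.754335^2 = 7.586361 cm^2
t_s = 3.03 * 7.586361 = 22.9867 s


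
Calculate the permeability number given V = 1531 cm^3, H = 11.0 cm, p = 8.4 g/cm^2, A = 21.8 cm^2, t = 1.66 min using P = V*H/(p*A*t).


Formula: Permeability Number P = (V * H) / (p * A * t)
Numerator: V * H = 1531 * 11.0 = 16841.0
Denominator: p * A * t = 8.4 * 21.8 * 1.66 = 303.9792
P = 16841.0 / 303.9792 = 55.4018

55.4018


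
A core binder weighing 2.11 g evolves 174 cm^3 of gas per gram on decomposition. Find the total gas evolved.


Formula: V_gas = W_binder * gas_evolution_rate
V = 2.11 g * 174 cm^3/g = 367.1400 cm^3

367.1400 cm^3


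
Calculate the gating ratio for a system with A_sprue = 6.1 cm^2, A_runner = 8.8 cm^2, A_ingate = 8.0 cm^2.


Sprue:Runner:Ingate = 1 : 8.8/6.1 : 8.0/6.1 = 1:1.44:1.31


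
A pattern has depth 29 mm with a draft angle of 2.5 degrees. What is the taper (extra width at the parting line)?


Formula: taper = depth * tan(draft_angle)
tan(2.5 deg) = 0.0436609
taper = 29 mm * 0.0436609 = 1.2662 mm

Answer: 1.2662 mm


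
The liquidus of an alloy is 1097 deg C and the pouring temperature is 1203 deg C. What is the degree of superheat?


Formula: Superheat = T_pour - T_melt
Superheat = 1203 - 1097 = 106 deg C

106 deg C


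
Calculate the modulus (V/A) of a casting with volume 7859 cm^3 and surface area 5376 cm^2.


Formula: Casting Modulus M = V / A
M = 7859 cm^3 / 5376 cm^2 = 1.4619 cm

Answer: 1.4619 cm


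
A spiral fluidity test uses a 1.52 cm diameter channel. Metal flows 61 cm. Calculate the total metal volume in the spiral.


Formula: V = pi * (d/2)^2 * L  (cylinder volume)
Radius = 1.52/2 = 0.76 cm
V = pi * 0.76^2 * 61 = 110.6896 cm^3

110.6896 cm^3


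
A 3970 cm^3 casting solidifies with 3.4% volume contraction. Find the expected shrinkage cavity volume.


Formula: V_shrink = V_casting * shrinkage_pct / 100
V_shrink = 3970 cm^3 * 3.4 / 100 = 134.9800 cm^3

134.9800 cm^3


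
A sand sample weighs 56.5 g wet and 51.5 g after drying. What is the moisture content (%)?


Formula: MC = (W_wet - W_dry) / W_wet * 100
Water mass = 56.5 - 51.5 = 5.0 g
MC = 5.0 / 56.5 * 100 = 8.8496%


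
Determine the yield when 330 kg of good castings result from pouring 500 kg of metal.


Formula: Casting Yield = (W_good / W_total) * 100
Yield = (330 kg / 500 kg) * 100 = 66.0000%


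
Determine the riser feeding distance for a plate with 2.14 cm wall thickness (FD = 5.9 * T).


Formula: FD = 5.9 * T  (riser feeding-distance rule)
FD = 5.9 * 2.14 cm = 12.6260 cm

Final answer: 12.6260 cm


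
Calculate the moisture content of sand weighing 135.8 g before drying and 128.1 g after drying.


Formula: MC = (W_wet - W_dry) / W_wet * 100
Water mass = 135.8 - 128.1 = 7.7 g
MC = 7.7 / 135.8 * 100 = 5.6701%


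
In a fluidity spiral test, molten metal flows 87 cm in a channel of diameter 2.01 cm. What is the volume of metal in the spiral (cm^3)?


Formula: V = pi * (d/2)^2 * L  (cylinder volume)
Radius = 2.01/2 = 1.005 cm
V = pi * 1.005^2 * 87 = 276.0586 cm^3

Answer: 276.0586 cm^3


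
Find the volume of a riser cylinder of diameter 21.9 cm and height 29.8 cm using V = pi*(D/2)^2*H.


Formula: V = pi * (D/2)^2 * H  (cylinder volume)
Radius = D/2 = 21.9/2 = 10.95 cm
V = pi * 10.95^2 * 29.8 = 11225.2074 cm^3


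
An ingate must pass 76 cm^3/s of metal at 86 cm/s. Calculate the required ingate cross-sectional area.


Formula: A_ingate = Q / v  (continuity equation)
A = 76 cm^3/s / 86 cm/s = 0.8837 cm^2

0.8837 cm^2


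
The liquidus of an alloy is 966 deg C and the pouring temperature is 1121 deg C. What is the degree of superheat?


Formula: Superheat = T_pour - T_melt
Superheat = 1121 - 966 = 155 deg C


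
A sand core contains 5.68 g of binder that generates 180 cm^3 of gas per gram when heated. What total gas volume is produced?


Formula: V_gas = W_binder * gas_evolution_rate
V = 5.68 g * 180 cm^3/g = 1022.4000 cm^3

1022.4000 cm^3


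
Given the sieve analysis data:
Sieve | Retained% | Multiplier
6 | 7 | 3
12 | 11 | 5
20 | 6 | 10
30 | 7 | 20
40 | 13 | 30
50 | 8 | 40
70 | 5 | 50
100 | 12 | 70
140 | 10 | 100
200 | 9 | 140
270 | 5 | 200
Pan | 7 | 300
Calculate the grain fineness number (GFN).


Formula: GFN = sum(pct * multiplier) / sum(pct)
sum(pct * multiplier) = 7436
sum(pct) = 100
GFN = 7436 / 100 = 74.36

Answer: 74.36


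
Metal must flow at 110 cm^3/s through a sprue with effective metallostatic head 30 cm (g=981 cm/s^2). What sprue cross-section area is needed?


Formula: v = sqrt(2*g*h), A = Q/v
Velocity: v = sqrt(2 * 981 * 30) = sqrt(58860) = 242.6108 cm/s
Sprue area: A = Q / v = 110 / 242.6108 = 0.4534 cm^2

Final answer: 0.4534 cm^2


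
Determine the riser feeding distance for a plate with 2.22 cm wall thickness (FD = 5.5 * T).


Formula: FD = 5.5 * T  (riser feeding-distance rule)
FD = 5.5 * 2.22 cm = 12.2100 cm

Final answer: 12.2100 cm


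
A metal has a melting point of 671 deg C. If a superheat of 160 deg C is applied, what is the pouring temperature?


Formula: T_pour = T_melt + Superheat
T_pour = 671 + 160 = 831 deg C

Answer: 831 deg C


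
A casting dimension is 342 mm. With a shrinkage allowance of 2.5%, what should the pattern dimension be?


Formula: L_pattern = L_casting * (1 + shrinkage_rate/100)
Shrinkage factor = 1 + 2.5/100 = 1.025
L_pattern = 342 mm * 1.025 = 350.5500 mm

Final answer: 350.5500 mm


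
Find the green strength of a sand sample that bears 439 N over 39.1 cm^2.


Formula: Compressive Strength = Force / Area
Strength = 439 N / 39.1 cm^2 = 11.2276 N/cm^2


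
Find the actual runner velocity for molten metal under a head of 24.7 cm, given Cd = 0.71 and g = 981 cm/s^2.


Formula: v = Cd * sqrt(2 * g * h)  (Torricelli with discharge coefficient)
2*g*h = 2 * 981 * 24.7 = 48461.4 cm^2/s^2
sqrt(48461.4) = 220.13950 cm/s
v = 0.71 * 220.13950 = 156.2990 cm/s

Answer: 156.2990 cm/s


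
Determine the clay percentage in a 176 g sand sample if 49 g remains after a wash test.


Formula: Clay% = (W_total - W_washed) / W_total * 100
Clay mass = 176 - 49 = 127 g
Clay% = 127 / 176 * 100 = 72.1591%

Answer: 72.1591%


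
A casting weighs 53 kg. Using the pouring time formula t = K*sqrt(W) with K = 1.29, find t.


Formula: t = K * sqrt(W)
sqrt(W) = sqrt(53) = 7.28011
t = 1.29 * 7.28011 = 9.3913 s

Final answer: 9.3913 s


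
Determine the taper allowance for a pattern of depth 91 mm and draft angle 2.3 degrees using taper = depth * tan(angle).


Formula: taper = depth * tan(draft_angle)
tan(2.3 deg) = 0.0401641
taper = 91 mm * 0.0401641 = 3.6549 mm


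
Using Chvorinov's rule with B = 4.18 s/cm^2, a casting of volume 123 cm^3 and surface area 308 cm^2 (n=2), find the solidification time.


Formula: t_s = B * (V/A)^n  (Chvorinov's rule, n=2)
Modulus M = V/A = 123/308 = 0.399351 cm
M^2 = 0.399351^2 = 0.159481 cm^2
t_s = 4.18 * 0.159481 = 0.6666 s

Answer: 0.6666 s


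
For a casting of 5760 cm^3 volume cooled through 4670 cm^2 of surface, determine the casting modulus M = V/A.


Formula: Casting Modulus M = V / A
M = 5760 cm^3 / 4670 cm^2 = 1.2334 cm


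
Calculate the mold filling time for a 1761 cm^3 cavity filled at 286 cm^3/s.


Formula: t_fill = V_mold / Q_flow
t = 1761 cm^3 / 286 cm^3/s = 6.1573 s

Answer: 6.1573 s


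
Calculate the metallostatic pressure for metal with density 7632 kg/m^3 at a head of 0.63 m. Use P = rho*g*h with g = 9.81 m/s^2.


Formula: P = rho * g * h
rho * g = 7632 * 9.81 = 74869.92 N/m^3
P = 74869.92 * 0.63 = 47168.0496 Pa

47168.0496 Pa


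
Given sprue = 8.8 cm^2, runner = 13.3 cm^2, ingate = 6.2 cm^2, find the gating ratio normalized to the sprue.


Sprue:Runner:Ingate = 1 : 13.3/8.8 : 6.2/8.8 = 1:1.51:0.70

1:1.51:0.70


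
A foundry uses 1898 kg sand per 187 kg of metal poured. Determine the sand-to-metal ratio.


Formula: Sand-to-Metal Ratio = W_sand / W_metal
Ratio = 1898 kg / 187 kg = 10.1497

Final answer: 10.1497


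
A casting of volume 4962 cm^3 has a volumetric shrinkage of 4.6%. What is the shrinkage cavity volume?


Formula: V_shrink = V_casting * shrinkage_pct / 100
V_shrink = 4962 cm^3 * 4.6 / 100 = 228.2520 cm^3

228.2520 cm^3


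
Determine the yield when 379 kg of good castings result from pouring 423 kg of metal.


Formula: Casting Yield = (W_good / W_total) * 100
Yield = (379 kg / 423 kg) * 100 = 89.5981%


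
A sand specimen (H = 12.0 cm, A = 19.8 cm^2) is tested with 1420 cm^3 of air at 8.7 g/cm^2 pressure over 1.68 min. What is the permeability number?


Formula: Permeability Number P = (V * H) / (p * A * t)
Numerator: V * H = 1420 * 12.0 = 17040.0
Denominator: p * A * t = 8.7 * 19.8 * 1.68 = 289.3968
P = 17040.0 / 289.3968 = 58.8811


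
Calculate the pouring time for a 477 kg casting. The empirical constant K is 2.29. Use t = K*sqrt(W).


Formula: t = K * sqrt(W)
sqrt(W) = sqrt(477) = 21.84033
t = 2.29 * 21.84033 = 50.0144 s

Answer: 50.0144 s


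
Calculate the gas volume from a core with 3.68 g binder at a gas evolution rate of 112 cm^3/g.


Formula: V_gas = W_binder * gas_evolution_rate
V = 3.68 g * 112 cm^3/g = 412.1600 cm^3

Answer: 412.1600 cm^3


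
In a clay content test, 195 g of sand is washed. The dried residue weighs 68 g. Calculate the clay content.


Formula: Clay% = (W_total - W_washed) / W_total * 100
Clay mass = 195 - 68 = 127 g
Clay% = 127 / 195 * 100 = 65.1282%

Final answer: 65.1282%


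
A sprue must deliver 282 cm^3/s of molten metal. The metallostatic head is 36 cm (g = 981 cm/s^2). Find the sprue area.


Formula: v = sqrt(2*g*h), A = Q/v
Velocity: v = sqrt(2 * 981 * 36) = sqrt(70632) = 265.7668 cm/s
Sprue area: A = Q / v = 282 / 265.7668 = 1.0611 cm^2

Answer: 1.0611 cm^2


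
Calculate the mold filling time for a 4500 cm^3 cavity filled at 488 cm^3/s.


Formula: t_fill = V_mold / Q_flow
t = 4500 cm^3 / 488 cm^3/s = 9.2213 s

Final answer: 9.2213 s


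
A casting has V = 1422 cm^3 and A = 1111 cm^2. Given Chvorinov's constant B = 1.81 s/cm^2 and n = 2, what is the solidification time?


Formula: t_s = B * (V/A)^n  (Chvorinov's rule, n=2)
Modulus M = V/A = 1422/1111 = 1.279928 cm
M^2 = 1.279928^2 = 1.638216 cm^2
t_s = 1.81 * 1.638216 = 2.9652 s

2.9652 s


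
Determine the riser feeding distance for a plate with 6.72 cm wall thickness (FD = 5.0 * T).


Formula: FD = 5.0 * T  (riser feeding-distance rule)
FD = 5.0 * 6.72 cm = 33.6000 cm

Final answer: 33.6000 cm


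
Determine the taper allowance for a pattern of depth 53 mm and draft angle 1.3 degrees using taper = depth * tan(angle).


Formula: taper = depth * tan(draft_angle)
tan(1.3 deg) = 0.0226932
taper = 53 mm * 0.0226932 = 1.2027 mm

Final answer: 1.2027 mm


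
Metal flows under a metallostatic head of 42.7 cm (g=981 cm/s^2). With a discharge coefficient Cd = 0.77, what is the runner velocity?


Formula: v = Cd * sqrt(2 * g * h)  (Torricelli with discharge coefficient)
2*g*h = 2 * 981 * 42.7 = 83777.4 cm^2/s^2
sqrt(83777.4) = 289.44326 cm/s
v = 0.77 * 289.44326 = 222.8713 cm/s

Answer: 222.8713 cm/s


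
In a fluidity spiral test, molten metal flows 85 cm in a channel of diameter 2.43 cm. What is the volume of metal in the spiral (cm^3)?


Formula: V = pi * (d/2)^2 * L  (cylinder volume)
Radius = 2.43/2 = 1.215 cm
V = pi * 1.215^2 * 85 = 394.2043 cm^3

Final answer: 394.2043 cm^3


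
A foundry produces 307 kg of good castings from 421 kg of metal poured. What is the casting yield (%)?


Formula: Casting Yield = (W_good / W_total) * 100
Yield = (307 kg / 421 kg) * 100 = 72.9216%

Answer: 72.9216%


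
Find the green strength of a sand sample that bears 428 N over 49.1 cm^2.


Formula: Compressive Strength = Force / Area
Strength = 428 N / 49.1 cm^2 = 8.7169 N/cm^2


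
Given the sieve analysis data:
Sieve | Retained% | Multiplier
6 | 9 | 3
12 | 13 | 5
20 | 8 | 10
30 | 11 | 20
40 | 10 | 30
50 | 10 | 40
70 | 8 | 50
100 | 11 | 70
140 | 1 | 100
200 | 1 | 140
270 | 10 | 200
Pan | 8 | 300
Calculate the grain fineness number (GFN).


Formula: GFN = sum(pct * multiplier) / sum(pct)
sum(pct * multiplier) = 6902
sum(pct) = 100
GFN = 6902 / 100 = 69.02

Final answer: 69.02


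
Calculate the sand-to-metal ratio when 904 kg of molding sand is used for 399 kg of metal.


Formula: Sand-to-Metal Ratio = W_sand / W_metal
Ratio = 904 kg / 399 kg = 2.2657

Final answer: 2.2657


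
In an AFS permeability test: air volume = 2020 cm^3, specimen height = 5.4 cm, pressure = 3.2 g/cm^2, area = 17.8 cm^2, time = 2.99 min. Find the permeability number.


Formula: Permeability Number P = (V * H) / (p * A * t)
Numerator: V * H = 2020 * 5.4 = 10908.0
Denominator: p * A * t = 3.2 * 17.8 * 2.99 = 170.3104
P = 10908.0 / 170.3104 = 64.0478

Final answer: 64.0478


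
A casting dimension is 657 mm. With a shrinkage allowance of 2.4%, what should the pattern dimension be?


Formula: L_pattern = L_casting * (1 + shrinkage_rate/100)
Shrinkage factor = 1 + 2.4/100 = 1.024
L_pattern = 657 mm * 1.024 = 672.7680 mm

672.7680 mm


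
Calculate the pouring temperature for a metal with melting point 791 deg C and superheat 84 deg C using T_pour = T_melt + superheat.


Formula: T_pour = T_melt + Superheat
T_pour = 791 + 84 = 875 deg C

Answer: 875 deg C


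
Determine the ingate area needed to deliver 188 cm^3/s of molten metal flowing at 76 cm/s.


Formula: A_ingate = Q / v  (continuity equation)
A = 188 cm^3/s / 76 cm/s = 2.4737 cm^2

2.4737 cm^2


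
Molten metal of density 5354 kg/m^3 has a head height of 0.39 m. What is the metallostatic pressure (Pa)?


Formula: P = rho * g * h
rho * g = 5354 * 9.81 = 52522.74 N/m^3
P = 52522.74 * 0.39 = 20483.8686 Pa

20483.8686 Pa


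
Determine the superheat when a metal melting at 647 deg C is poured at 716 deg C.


Formula: Superheat = T_pour - T_melt
Superheat = 716 - 647 = 69 deg C

Final answer: 69 deg C


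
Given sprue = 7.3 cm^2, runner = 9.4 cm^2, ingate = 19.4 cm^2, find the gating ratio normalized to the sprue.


Sprue:Runner:Ingate = 1 : 9.4/7.3 : 19.4/7.3 = 1:1.29:2.66


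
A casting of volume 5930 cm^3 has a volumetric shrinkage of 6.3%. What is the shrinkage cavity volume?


Formula: V_shrink = V_casting * shrinkage_pct / 100
V_shrink = 5930 cm^3 * 6.3 / 100 = 373.5900 cm^3

373.5900 cm^3


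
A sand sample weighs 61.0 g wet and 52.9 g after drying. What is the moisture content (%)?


Formula: MC = (W_wet - W_dry) / W_wet * 100
Water mass = 61.0 - 52.9 = 8.1 g
MC = 8.1 / 61.0 * 100 = 13.2787%


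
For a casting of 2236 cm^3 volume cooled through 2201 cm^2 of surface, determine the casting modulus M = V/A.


Formula: Casting Modulus M = V / A
M = 2236 cm^3 / 2201 cm^2 = 1.0159 cm

Answer: 1.0159 cm


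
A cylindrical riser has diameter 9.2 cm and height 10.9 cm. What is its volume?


Formula: V = pi * (D/2)^2 * H  (cylinder volume)
Radius = D/2 = 9.2/2 = 4.6 cm
V = pi * 4.6^2 * 10.9 = 724.5895 cm^3

Final answer: 724.5895 cm^3


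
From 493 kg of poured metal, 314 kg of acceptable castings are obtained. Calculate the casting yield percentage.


Formula: Casting Yield = (W_good / W_total) * 100
Yield = (314 kg / 493 kg) * 100 = 63.6917%

63.6917%


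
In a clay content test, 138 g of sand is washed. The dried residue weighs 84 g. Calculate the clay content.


Formula: Clay% = (W_total - W_washed) / W_total * 100
Clay mass = 138 - 84 = 54 g
Clay% = 54 / 138 * 100 = 39.1304%


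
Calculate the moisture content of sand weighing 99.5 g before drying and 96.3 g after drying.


Formula: MC = (W_wet - W_dry) / W_wet * 100
Water mass = 99.5 - 96.3 = 3.2 g
MC = 3.2 / 99.5 * 100 = 3.2161%

Answer: 3.2161%


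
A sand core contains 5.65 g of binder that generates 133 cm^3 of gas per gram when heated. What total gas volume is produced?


Formula: V_gas = W_binder * gas_evolution_rate
V = 5.65 g * 133 cm^3/g = 751.4500 cm^3

751.4500 cm^3


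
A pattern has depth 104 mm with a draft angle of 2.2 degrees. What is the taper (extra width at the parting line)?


Formula: taper = depth * tan(draft_angle)
tan(2.2 deg) = 0.0384161
taper = 104 mm * 0.0384161 = 3.9953 mm

Final answer: 3.9953 mm


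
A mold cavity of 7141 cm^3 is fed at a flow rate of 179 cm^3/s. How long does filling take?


Formula: t_fill = V_mold / Q_flow
t = 7141 cm^3 / 179 cm^3/s = 39.8939 s

Final answer: 39.8939 s


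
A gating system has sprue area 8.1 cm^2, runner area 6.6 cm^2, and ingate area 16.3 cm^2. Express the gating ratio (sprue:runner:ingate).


Sprue:Runner:Ingate = 1 : 6.6/8.1 : 16.3/8.1 = 1:0.81:2.01

1:0.81:2.01


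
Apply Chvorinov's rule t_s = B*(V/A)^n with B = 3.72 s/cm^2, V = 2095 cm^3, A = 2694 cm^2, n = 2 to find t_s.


Formula: t_s = B * (V/A)^n  (Chvorinov's rule, n=2)
Modulus M = V/A = 2095/2694 = 0.777654 cm
M^2 = 0.777654^2 = 0.604746 cm^2
t_s = 3.72 * 0.604746 = 2.2497 s

Final answer: 2.2497 s


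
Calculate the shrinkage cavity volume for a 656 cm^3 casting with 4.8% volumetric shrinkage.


Formula: V_shrink = V_casting * shrinkage_pct / 100
V_shrink = 656 cm^3 * 4.8 / 100 = 31.4880 cm^3


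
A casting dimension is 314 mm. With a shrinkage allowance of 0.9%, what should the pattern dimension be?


Formula: L_pattern = L_casting * (1 + shrinkage_rate/100)
Shrinkage factor = 1 + 0.9/100 = 1.009
L_pattern = 314 mm * 1.009 = 316.8260 mm

Final answer: 316.8260 mm


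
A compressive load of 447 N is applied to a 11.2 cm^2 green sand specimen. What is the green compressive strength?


Formula: Compressive Strength = Force / Area
Strength = 447 N / 11.2 cm^2 = 39.9107 N/cm^2

Answer: 39.9107 N/cm^2


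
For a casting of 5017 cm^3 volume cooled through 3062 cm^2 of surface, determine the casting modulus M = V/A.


Formula: Casting Modulus M = V / A
M = 5017 cm^3 / 3062 cm^2 = 1.6385 cm


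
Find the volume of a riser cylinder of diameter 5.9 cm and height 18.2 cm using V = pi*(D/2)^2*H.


Formula: V = pi * (D/2)^2 * H  (cylinder volume)
Radius = D/2 = 5.9/2 = 2.95 cm
V = pi * 2.95^2 * 18.2 = 497.5827 cm^3

Answer: 497.5827 cm^3


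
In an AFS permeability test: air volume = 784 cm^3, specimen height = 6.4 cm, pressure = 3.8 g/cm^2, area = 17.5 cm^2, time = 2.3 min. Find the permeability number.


Formula: Permeability Number P = (V * H) / (p * A * t)
Numerator: V * H = 784 * 6.4 = 5017.6
Denominator: p * A * t = 3.8 * 17.5 * 2.3 = 152.95
P = 5017.6 / 152.95 = 32.8055

Answer: 32.8055


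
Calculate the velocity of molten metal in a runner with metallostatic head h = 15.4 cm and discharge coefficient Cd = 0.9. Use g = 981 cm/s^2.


Formula: v = Cd * sqrt(2 * g * h)  (Torricelli with discharge coefficient)
2*g*h = 2 * 981 * 15.4 = 30214.8 cm^2/s^2
sqrt(30214.8) = 173.82405 cm/s
v = 0.9 * 173.82405 = 156.4416 cm/s

Final answer: 156.4416 cm/s


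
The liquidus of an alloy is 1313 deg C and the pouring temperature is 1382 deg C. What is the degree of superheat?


Formula: Superheat = T_pour - T_melt
Superheat = 1382 - 1313 = 69 deg C

Answer: 69 deg C


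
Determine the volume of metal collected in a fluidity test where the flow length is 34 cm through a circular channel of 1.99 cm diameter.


Formula: V = pi * (d/2)^2 * L  (cylinder volume)
Radius = 1.99/2 = 0.995 cm
V = pi * 0.995^2 * 34 = 105.7487 cm^3

Answer: 105.7487 cm^3


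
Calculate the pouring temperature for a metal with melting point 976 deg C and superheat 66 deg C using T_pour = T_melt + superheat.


Formula: T_pour = T_melt + Superheat
T_pour = 976 + 66 = 1042 deg C

Final answer: 1042 deg C


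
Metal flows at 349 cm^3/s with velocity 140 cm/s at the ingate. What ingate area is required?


Formula: A_ingate = Q / v  (continuity equation)
A = 349 cm^3/s / 140 cm/s = 2.4929 cm^2


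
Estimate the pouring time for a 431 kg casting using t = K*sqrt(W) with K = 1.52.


Formula: t = K * sqrt(W)
sqrt(W) = sqrt(431) = 20.76054
t = 1.52 * 20.76054 = 31.5560 s

31.5560 s


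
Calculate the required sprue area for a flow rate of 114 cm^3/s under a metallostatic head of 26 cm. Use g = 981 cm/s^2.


Formula: v = sqrt(2*g*h), A = Q/v
Velocity: v = sqrt(2 * 981 * 26) = sqrt(51012) = 225.8584 cm/s
Sprue area: A = Q / v = 114 / 225.8584 = 0.5047 cm^2

Final answer: 0.5047 cm^2


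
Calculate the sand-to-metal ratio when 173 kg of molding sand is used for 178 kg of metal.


Formula: Sand-to-Metal Ratio = W_sand / W_metal
Ratio = 173 kg / 178 kg = 0.9719

Answer: 0.9719


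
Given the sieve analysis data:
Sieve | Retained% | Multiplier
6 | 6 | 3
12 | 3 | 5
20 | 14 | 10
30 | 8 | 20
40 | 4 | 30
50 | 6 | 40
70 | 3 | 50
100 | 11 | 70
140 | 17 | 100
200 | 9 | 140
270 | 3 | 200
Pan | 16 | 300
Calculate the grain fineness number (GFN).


Formula: GFN = sum(pct * multiplier) / sum(pct)
sum(pct * multiplier) = 9973
sum(pct) = 100
GFN = 9973 / 100 = 99.73


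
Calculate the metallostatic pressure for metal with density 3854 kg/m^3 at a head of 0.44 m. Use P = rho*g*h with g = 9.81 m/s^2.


Formula: P = rho * g * h
rho * g = 3854 * 9.81 = 37807.74 N/m^3
P = 37807.74 * 0.44 = 16635.4056 Pa

Final answer: 16635.4056 Pa


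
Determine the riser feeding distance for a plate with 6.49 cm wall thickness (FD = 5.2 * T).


Formula: FD = 5.2 * T  (riser feeding-distance rule)
FD = 5.2 * 6.49 cm = 33.7480 cm

33.7480 cm


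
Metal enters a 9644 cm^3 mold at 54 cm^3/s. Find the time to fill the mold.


Formula: t_fill = V_mold / Q_flow
t = 9644 cm^3 / 54 cm^3/s = 178.5926 s


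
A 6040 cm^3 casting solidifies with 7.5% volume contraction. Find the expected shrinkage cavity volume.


Formula: V_shrink = V_casting * shrinkage_pct / 100
V_shrink = 6040 cm^3 * 7.5 / 100 = 453.0000 cm^3

Final answer: 453.0000 cm^3


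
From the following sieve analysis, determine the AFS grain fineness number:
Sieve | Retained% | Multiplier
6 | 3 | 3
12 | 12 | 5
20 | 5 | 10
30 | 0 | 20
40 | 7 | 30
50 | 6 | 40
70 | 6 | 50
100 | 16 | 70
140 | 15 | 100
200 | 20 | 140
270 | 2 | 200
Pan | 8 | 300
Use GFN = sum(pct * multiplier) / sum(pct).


Formula: GFN = sum(pct * multiplier) / sum(pct)
sum(pct * multiplier) = 9089
sum(pct) = 100
GFN = 9089 / 100 = 90.89

Answer: 90.89


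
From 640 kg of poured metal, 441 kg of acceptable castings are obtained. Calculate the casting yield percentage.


Formula: Casting Yield = (W_good / W_total) * 100
Yield = (441 kg / 640 kg) * 100 = 68.9062%

68.9062%


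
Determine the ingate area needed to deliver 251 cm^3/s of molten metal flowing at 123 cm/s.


Formula: A_ingate = Q / v  (continuity equation)
A = 251 cm^3/s / 123 cm/s = 2.0407 cm^2

Final answer: 2.0407 cm^2


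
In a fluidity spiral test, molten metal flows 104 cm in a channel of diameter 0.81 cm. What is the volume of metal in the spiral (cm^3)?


Formula: V = pi * (d/2)^2 * L  (cylinder volume)
Radius = 0.81/2 = 0.405 cm
V = pi * 0.405^2 * 104 = 53.5912 cm^3

Answer: 53.5912 cm^3


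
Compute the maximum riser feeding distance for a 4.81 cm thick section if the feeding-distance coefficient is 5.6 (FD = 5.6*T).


Formula: FD = 5.6 * T  (riser feeding-distance rule)
FD = 5.6 * 4.81 cm = 26.9360 cm

Answer: 26.9360 cm


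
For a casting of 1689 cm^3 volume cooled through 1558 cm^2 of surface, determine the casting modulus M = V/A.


Formula: Casting Modulus M = V / A
M = 1689 cm^3 / 1558 cm^2 = 1.0841 cm

Final answer: 1.0841 cm


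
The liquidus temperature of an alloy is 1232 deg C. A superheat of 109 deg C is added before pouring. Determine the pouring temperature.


Formula: T_pour = T_melt + Superheat
T_pour = 1232 + 109 = 1341 deg C

1341 deg C


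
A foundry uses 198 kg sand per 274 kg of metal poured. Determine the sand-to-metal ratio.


Formula: Sand-to-Metal Ratio = W_sand / W_metal
Ratio = 198 kg / 274 kg = 0.7226

Final answer: 0.7226


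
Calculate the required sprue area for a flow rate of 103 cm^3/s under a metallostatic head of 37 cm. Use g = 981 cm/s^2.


Formula: v = sqrt(2*g*h), A = Q/v
Velocity: v = sqrt(2 * 981 * 37) = sqrt(72594) = 269.4327 cm/s
Sprue area: A = Q / v = 103 / 269.4327 = 0.3823 cm^2


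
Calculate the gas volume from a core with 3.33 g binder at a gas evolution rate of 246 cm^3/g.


Formula: V_gas = W_binder * gas_evolution_rate
V = 3.33 g * 246 cm^3/g = 819.1800 cm^3

819.1800 cm^3


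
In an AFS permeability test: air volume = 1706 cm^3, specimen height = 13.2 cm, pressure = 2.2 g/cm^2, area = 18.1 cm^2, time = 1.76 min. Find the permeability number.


Formula: Permeability Number P = (V * H) / (p * A * t)
Numerator: V * H = 1706 * 13.2 = 22519.2
Denominator: p * A * t = 2.2 * 18.1 * 1.76 = 70.0832
P = 22519.2 / 70.0832 = 321.3209

321.3209


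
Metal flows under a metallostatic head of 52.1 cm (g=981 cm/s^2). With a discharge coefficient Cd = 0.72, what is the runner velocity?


Formula: v = Cd * sqrt(2 * g * h)  (Torricelli with discharge coefficient)
2*g*h = 2 * 981 * 52.1 = 102220.2 cm^2/s^2
sqrt(102220.2) = 319.71894 cm/s
v = 0.72 * 319.71894 = 230.1976 cm/s

Final answer: 230.1976 cm/s


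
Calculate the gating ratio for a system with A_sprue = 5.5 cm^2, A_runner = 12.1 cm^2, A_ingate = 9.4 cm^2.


Sprue:Runner:Ingate = 1 : 12.1/5.5 : 9.4/5.5 = 1:2.20:1.71

Answer: 1:2.20:1.71


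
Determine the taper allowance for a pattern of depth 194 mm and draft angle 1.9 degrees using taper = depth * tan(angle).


Formula: taper = depth * tan(draft_angle)
tan(1.9 deg) = 0.0331734
taper = 194 mm * 0.0331734 = 6.4356 mm

Final answer: 6.4356 mm


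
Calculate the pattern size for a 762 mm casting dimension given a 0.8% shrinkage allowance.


Formula: L_pattern = L_casting * (1 + shrinkage_rate/100)
Shrinkage factor = 1 + 0.8/100 = 1.008
L_pattern = 762 mm * 1.008 = 768.0960 mm


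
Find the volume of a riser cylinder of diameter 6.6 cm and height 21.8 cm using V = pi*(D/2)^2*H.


Formula: V = pi * (D/2)^2 * H  (cylinder volume)
Radius = D/2 = 6.6/2 = 3.3 cm
V = pi * 3.3^2 * 21.8 = 745.8204 cm^3

Answer: 745.8204 cm^3


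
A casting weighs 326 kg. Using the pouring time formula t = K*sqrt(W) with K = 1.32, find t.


Formula: t = K * sqrt(W)
sqrt(W) = sqrt(326) = 18.05547
t = 1.32 * 18.05547 = 23.8332 s

Final answer: 23.8332 s


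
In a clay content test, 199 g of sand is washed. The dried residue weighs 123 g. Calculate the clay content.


Formula: Clay% = (W_total - W_washed) / W_total * 100
Clay mass = 199 - 123 = 76 g
Clay% = 76 / 199 * 100 = 38.1910%


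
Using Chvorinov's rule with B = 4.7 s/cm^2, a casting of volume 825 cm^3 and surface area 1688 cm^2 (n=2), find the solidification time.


Formula: t_s = B * (V/A)^n  (Chvorinov's rule, n=2)
Modulus M = V/A = 825/1688 = 0.488744 cm
M^2 = 0.488744^2 = 0.238871 cm^2
t_s = 4.7 * 0.238871 = 1.1227 s

Final answer: 1.1227 s
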